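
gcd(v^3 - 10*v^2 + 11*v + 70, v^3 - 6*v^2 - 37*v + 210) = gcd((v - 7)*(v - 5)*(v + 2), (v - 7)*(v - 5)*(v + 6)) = v^2 - 12*v + 35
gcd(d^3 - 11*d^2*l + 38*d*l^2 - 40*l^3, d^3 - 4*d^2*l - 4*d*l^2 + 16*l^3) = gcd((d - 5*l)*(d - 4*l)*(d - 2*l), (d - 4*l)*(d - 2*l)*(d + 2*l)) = d^2 - 6*d*l + 8*l^2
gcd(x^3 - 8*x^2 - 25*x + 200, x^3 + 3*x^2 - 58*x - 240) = x^2 - 3*x - 40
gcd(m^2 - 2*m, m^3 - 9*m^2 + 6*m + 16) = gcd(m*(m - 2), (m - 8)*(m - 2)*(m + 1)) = m - 2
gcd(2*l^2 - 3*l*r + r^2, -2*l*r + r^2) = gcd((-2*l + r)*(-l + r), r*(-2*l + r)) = -2*l + r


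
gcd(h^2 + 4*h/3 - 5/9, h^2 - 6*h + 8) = 1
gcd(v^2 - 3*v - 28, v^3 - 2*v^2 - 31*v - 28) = v^2 - 3*v - 28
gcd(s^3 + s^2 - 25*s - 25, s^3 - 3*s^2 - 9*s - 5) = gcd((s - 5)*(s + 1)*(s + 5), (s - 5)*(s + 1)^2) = s^2 - 4*s - 5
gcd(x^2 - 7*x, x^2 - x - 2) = 1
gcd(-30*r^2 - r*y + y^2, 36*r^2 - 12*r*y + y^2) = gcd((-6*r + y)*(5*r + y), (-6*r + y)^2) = -6*r + y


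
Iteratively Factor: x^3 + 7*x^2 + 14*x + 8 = (x + 4)*(x^2 + 3*x + 2) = (x + 2)*(x + 4)*(x + 1)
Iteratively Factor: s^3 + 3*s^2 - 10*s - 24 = (s + 2)*(s^2 + s - 12) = (s + 2)*(s + 4)*(s - 3)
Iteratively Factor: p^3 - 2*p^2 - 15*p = (p - 5)*(p^2 + 3*p) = (p - 5)*(p + 3)*(p)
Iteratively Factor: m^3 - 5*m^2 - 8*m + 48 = (m - 4)*(m^2 - m - 12) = (m - 4)*(m + 3)*(m - 4)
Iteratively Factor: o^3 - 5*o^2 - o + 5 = (o + 1)*(o^2 - 6*o + 5) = (o - 1)*(o + 1)*(o - 5)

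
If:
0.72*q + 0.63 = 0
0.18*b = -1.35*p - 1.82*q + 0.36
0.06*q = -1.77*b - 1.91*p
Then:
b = -1.79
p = 1.68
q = -0.88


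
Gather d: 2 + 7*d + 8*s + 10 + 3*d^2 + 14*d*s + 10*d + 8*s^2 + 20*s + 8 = 3*d^2 + d*(14*s + 17) + 8*s^2 + 28*s + 20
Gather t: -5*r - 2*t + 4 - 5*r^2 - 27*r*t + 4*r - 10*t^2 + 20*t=-5*r^2 - r - 10*t^2 + t*(18 - 27*r) + 4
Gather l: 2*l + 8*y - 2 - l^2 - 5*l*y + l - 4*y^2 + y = -l^2 + l*(3 - 5*y) - 4*y^2 + 9*y - 2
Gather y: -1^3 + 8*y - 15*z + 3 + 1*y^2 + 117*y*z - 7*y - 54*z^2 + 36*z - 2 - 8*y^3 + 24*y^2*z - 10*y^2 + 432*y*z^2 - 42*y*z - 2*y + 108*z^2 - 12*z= -8*y^3 + y^2*(24*z - 9) + y*(432*z^2 + 75*z - 1) + 54*z^2 + 9*z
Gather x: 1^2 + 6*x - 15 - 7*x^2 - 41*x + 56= -7*x^2 - 35*x + 42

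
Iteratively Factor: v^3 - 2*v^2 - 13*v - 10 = (v - 5)*(v^2 + 3*v + 2) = (v - 5)*(v + 1)*(v + 2)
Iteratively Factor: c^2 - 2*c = (c)*(c - 2)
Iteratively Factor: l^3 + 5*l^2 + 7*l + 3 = (l + 1)*(l^2 + 4*l + 3) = (l + 1)^2*(l + 3)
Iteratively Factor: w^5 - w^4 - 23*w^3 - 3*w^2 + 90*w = (w - 5)*(w^4 + 4*w^3 - 3*w^2 - 18*w) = w*(w - 5)*(w^3 + 4*w^2 - 3*w - 18) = w*(w - 5)*(w + 3)*(w^2 + w - 6) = w*(w - 5)*(w + 3)^2*(w - 2)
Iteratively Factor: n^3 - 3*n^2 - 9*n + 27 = (n - 3)*(n^2 - 9) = (n - 3)*(n + 3)*(n - 3)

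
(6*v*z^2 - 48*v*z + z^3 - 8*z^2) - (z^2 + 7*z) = 6*v*z^2 - 48*v*z + z^3 - 9*z^2 - 7*z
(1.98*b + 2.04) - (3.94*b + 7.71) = -1.96*b - 5.67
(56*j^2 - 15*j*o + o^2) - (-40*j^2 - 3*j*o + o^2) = 96*j^2 - 12*j*o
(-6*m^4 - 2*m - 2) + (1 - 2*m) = -6*m^4 - 4*m - 1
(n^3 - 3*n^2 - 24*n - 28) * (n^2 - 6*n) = n^5 - 9*n^4 - 6*n^3 + 116*n^2 + 168*n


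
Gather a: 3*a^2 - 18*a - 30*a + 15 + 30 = 3*a^2 - 48*a + 45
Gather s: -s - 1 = -s - 1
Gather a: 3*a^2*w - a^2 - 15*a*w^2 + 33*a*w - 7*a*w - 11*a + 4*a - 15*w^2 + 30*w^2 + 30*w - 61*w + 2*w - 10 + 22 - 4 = a^2*(3*w - 1) + a*(-15*w^2 + 26*w - 7) + 15*w^2 - 29*w + 8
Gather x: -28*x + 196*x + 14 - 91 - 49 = 168*x - 126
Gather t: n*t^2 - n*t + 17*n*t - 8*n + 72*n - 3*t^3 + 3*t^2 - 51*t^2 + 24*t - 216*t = 64*n - 3*t^3 + t^2*(n - 48) + t*(16*n - 192)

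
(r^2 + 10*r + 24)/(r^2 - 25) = (r^2 + 10*r + 24)/(r^2 - 25)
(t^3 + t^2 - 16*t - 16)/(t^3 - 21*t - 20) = (t - 4)/(t - 5)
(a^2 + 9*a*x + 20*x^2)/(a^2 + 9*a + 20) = (a^2 + 9*a*x + 20*x^2)/(a^2 + 9*a + 20)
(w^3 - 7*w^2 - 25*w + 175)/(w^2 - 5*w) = w - 2 - 35/w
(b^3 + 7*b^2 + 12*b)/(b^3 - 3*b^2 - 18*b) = (b + 4)/(b - 6)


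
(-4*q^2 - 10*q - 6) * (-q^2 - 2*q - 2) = 4*q^4 + 18*q^3 + 34*q^2 + 32*q + 12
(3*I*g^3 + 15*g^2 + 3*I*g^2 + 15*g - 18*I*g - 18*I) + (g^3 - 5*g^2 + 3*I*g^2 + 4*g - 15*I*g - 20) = g^3 + 3*I*g^3 + 10*g^2 + 6*I*g^2 + 19*g - 33*I*g - 20 - 18*I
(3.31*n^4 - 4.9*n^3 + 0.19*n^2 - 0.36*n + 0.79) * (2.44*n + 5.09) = 8.0764*n^5 + 4.8919*n^4 - 24.4774*n^3 + 0.0887*n^2 + 0.0952000000000002*n + 4.0211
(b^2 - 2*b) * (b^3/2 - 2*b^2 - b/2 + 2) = b^5/2 - 3*b^4 + 7*b^3/2 + 3*b^2 - 4*b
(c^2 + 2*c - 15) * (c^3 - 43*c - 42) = c^5 + 2*c^4 - 58*c^3 - 128*c^2 + 561*c + 630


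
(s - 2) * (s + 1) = s^2 - s - 2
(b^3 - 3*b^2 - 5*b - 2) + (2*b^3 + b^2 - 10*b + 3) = 3*b^3 - 2*b^2 - 15*b + 1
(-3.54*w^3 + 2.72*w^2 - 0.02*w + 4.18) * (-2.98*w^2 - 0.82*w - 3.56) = 10.5492*w^5 - 5.2028*w^4 + 10.4316*w^3 - 22.1232*w^2 - 3.3564*w - 14.8808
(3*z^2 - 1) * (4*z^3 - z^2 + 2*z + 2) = 12*z^5 - 3*z^4 + 2*z^3 + 7*z^2 - 2*z - 2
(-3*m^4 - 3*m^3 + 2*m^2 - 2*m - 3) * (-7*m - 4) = 21*m^5 + 33*m^4 - 2*m^3 + 6*m^2 + 29*m + 12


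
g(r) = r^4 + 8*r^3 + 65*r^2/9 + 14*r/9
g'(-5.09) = 22.34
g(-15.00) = 25226.67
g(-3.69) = -123.95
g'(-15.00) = -8315.11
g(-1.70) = -12.72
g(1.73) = 74.69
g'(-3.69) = 74.07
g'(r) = 4*r^3 + 24*r^2 + 130*r/9 + 14/9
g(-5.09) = -204.55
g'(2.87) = 335.26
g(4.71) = 1495.58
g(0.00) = 0.00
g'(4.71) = 1019.96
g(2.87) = 320.92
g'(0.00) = 1.56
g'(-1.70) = 26.71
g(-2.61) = -50.69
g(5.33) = 2231.89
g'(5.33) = 1366.04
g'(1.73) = 119.08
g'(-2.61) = 56.23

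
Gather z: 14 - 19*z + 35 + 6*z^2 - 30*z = 6*z^2 - 49*z + 49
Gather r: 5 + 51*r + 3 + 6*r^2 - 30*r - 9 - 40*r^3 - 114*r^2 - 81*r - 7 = -40*r^3 - 108*r^2 - 60*r - 8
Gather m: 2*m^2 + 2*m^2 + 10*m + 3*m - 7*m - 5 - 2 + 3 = 4*m^2 + 6*m - 4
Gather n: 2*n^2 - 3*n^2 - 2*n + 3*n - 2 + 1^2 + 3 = -n^2 + n + 2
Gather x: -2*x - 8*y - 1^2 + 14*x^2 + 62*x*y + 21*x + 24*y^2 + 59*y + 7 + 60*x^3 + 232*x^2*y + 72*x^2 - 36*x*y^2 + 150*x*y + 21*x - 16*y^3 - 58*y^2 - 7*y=60*x^3 + x^2*(232*y + 86) + x*(-36*y^2 + 212*y + 40) - 16*y^3 - 34*y^2 + 44*y + 6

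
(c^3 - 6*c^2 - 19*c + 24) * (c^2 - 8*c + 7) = c^5 - 14*c^4 + 36*c^3 + 134*c^2 - 325*c + 168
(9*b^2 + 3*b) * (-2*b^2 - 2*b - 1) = -18*b^4 - 24*b^3 - 15*b^2 - 3*b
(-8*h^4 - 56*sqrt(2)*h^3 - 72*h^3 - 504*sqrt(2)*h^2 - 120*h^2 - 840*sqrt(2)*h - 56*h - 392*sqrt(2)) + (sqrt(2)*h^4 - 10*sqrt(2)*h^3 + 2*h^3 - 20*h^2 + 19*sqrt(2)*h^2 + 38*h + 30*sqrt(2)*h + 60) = -8*h^4 + sqrt(2)*h^4 - 66*sqrt(2)*h^3 - 70*h^3 - 485*sqrt(2)*h^2 - 140*h^2 - 810*sqrt(2)*h - 18*h - 392*sqrt(2) + 60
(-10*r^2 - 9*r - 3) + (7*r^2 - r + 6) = -3*r^2 - 10*r + 3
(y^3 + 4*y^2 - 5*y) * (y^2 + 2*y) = y^5 + 6*y^4 + 3*y^3 - 10*y^2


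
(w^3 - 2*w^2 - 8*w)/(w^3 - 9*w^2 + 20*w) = (w + 2)/(w - 5)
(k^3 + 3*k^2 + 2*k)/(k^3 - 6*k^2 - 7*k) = (k + 2)/(k - 7)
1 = 1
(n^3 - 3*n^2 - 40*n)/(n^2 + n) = (n^2 - 3*n - 40)/(n + 1)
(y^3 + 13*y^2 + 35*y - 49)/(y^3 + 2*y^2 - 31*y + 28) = (y + 7)/(y - 4)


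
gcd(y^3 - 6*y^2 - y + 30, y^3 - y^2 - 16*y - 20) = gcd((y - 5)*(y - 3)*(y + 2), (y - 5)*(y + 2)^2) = y^2 - 3*y - 10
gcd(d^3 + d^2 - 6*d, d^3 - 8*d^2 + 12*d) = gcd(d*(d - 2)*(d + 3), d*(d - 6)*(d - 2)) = d^2 - 2*d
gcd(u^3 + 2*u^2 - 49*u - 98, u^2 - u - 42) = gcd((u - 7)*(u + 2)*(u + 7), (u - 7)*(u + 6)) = u - 7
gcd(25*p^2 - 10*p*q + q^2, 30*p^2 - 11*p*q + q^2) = 5*p - q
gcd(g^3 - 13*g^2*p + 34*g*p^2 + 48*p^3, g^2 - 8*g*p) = -g + 8*p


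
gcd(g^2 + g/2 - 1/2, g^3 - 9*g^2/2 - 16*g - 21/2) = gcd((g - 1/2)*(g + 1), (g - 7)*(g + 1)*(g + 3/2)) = g + 1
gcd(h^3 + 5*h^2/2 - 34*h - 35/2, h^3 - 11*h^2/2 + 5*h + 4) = h + 1/2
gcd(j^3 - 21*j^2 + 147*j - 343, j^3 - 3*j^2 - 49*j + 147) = j - 7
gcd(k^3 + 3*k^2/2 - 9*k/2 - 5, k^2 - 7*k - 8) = k + 1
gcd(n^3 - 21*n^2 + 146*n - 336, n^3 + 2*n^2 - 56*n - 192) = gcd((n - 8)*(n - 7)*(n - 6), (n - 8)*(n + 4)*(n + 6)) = n - 8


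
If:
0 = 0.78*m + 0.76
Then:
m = -0.97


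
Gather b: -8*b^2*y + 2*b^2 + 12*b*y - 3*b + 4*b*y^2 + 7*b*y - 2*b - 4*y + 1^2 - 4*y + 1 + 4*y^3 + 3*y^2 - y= b^2*(2 - 8*y) + b*(4*y^2 + 19*y - 5) + 4*y^3 + 3*y^2 - 9*y + 2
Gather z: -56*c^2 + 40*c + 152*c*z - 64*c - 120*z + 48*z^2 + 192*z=-56*c^2 - 24*c + 48*z^2 + z*(152*c + 72)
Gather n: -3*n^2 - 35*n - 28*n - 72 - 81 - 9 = -3*n^2 - 63*n - 162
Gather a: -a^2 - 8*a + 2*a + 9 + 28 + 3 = -a^2 - 6*a + 40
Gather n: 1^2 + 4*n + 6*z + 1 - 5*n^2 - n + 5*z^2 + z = -5*n^2 + 3*n + 5*z^2 + 7*z + 2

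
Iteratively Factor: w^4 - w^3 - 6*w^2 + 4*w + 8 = (w - 2)*(w^3 + w^2 - 4*w - 4) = (w - 2)*(w + 1)*(w^2 - 4) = (w - 2)*(w + 1)*(w + 2)*(w - 2)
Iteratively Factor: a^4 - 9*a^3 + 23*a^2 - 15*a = (a - 3)*(a^3 - 6*a^2 + 5*a) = (a - 3)*(a - 1)*(a^2 - 5*a) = (a - 5)*(a - 3)*(a - 1)*(a)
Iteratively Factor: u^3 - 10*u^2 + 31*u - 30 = (u - 3)*(u^2 - 7*u + 10) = (u - 5)*(u - 3)*(u - 2)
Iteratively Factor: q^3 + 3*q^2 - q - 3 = (q + 3)*(q^2 - 1) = (q + 1)*(q + 3)*(q - 1)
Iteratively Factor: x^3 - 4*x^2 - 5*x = (x)*(x^2 - 4*x - 5) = x*(x + 1)*(x - 5)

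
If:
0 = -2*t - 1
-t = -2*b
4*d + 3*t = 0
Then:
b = -1/4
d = 3/8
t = -1/2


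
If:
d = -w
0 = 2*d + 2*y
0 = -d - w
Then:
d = -y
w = y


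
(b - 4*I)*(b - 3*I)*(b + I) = b^3 - 6*I*b^2 - 5*b - 12*I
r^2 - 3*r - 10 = (r - 5)*(r + 2)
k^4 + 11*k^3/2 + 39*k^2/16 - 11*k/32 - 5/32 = (k - 1/4)*(k + 1/4)*(k + 1/2)*(k + 5)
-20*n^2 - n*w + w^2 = (-5*n + w)*(4*n + w)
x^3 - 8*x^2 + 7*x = x*(x - 7)*(x - 1)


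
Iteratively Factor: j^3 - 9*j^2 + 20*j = (j)*(j^2 - 9*j + 20) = j*(j - 5)*(j - 4)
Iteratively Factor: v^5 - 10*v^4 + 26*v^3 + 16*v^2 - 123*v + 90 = (v - 1)*(v^4 - 9*v^3 + 17*v^2 + 33*v - 90) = (v - 3)*(v - 1)*(v^3 - 6*v^2 - v + 30) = (v - 3)^2*(v - 1)*(v^2 - 3*v - 10) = (v - 3)^2*(v - 1)*(v + 2)*(v - 5)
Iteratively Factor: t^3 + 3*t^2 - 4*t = (t + 4)*(t^2 - t) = (t - 1)*(t + 4)*(t)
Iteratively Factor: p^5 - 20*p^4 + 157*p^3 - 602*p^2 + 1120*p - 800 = (p - 5)*(p^4 - 15*p^3 + 82*p^2 - 192*p + 160) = (p - 5)^2*(p^3 - 10*p^2 + 32*p - 32) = (p - 5)^2*(p - 2)*(p^2 - 8*p + 16) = (p - 5)^2*(p - 4)*(p - 2)*(p - 4)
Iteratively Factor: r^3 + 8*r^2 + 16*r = (r + 4)*(r^2 + 4*r) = (r + 4)^2*(r)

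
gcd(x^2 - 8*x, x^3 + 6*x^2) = x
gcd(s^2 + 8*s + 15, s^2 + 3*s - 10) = s + 5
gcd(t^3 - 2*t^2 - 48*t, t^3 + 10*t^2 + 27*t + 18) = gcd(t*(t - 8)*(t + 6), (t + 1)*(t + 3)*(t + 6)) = t + 6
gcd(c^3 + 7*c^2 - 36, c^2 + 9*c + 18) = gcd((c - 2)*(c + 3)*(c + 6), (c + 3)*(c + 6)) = c^2 + 9*c + 18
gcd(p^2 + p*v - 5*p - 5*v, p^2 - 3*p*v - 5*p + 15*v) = p - 5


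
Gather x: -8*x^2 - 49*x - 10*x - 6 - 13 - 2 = -8*x^2 - 59*x - 21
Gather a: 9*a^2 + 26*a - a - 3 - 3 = 9*a^2 + 25*a - 6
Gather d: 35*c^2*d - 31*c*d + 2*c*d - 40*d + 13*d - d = d*(35*c^2 - 29*c - 28)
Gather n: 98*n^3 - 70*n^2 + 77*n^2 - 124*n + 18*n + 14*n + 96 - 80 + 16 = 98*n^3 + 7*n^2 - 92*n + 32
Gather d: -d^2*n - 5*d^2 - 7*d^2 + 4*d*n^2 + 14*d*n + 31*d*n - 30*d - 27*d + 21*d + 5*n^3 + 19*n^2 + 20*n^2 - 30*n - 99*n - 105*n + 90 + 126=d^2*(-n - 12) + d*(4*n^2 + 45*n - 36) + 5*n^3 + 39*n^2 - 234*n + 216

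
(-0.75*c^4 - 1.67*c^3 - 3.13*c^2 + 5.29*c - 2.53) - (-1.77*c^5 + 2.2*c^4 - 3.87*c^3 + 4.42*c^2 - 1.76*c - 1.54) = 1.77*c^5 - 2.95*c^4 + 2.2*c^3 - 7.55*c^2 + 7.05*c - 0.99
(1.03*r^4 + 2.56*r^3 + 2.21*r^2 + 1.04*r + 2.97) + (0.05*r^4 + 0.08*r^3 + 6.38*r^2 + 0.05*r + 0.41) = 1.08*r^4 + 2.64*r^3 + 8.59*r^2 + 1.09*r + 3.38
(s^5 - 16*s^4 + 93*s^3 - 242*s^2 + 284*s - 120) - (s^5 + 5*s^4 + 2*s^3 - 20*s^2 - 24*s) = -21*s^4 + 91*s^3 - 222*s^2 + 308*s - 120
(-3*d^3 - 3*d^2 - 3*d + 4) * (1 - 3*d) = 9*d^4 + 6*d^3 + 6*d^2 - 15*d + 4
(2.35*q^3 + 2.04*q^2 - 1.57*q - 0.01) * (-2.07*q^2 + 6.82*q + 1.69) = -4.8645*q^5 + 11.8042*q^4 + 21.1342*q^3 - 7.2391*q^2 - 2.7215*q - 0.0169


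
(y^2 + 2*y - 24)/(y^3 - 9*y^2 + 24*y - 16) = (y + 6)/(y^2 - 5*y + 4)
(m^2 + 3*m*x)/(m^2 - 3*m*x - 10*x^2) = m*(-m - 3*x)/(-m^2 + 3*m*x + 10*x^2)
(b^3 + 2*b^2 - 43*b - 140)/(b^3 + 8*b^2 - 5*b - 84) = (b^2 - 2*b - 35)/(b^2 + 4*b - 21)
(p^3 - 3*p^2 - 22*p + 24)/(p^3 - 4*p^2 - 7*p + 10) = (p^2 - 2*p - 24)/(p^2 - 3*p - 10)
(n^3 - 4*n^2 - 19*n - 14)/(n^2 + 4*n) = (n^3 - 4*n^2 - 19*n - 14)/(n*(n + 4))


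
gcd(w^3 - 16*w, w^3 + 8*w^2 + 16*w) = w^2 + 4*w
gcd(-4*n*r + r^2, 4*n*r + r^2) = r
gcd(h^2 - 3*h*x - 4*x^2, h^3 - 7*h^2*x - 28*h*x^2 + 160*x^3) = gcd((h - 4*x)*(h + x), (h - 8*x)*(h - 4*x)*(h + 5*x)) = -h + 4*x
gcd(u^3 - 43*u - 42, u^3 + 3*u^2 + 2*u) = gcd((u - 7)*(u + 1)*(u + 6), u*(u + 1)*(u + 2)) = u + 1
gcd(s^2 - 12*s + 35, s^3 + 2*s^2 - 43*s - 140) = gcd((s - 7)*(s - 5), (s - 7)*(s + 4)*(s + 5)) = s - 7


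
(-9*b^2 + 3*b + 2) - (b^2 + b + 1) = -10*b^2 + 2*b + 1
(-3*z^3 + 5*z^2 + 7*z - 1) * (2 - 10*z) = 30*z^4 - 56*z^3 - 60*z^2 + 24*z - 2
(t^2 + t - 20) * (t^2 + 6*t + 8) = t^4 + 7*t^3 - 6*t^2 - 112*t - 160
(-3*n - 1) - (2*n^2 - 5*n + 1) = -2*n^2 + 2*n - 2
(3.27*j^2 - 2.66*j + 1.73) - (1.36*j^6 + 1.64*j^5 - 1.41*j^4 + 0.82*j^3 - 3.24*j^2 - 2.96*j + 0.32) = -1.36*j^6 - 1.64*j^5 + 1.41*j^4 - 0.82*j^3 + 6.51*j^2 + 0.3*j + 1.41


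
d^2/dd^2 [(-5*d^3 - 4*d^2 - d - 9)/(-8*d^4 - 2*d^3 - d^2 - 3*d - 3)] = 2*(320*d^9 + 768*d^8 + 456*d^7 + 5022*d^6 + 90*d^5 - 606*d^4 + 181*d^3 - 1044*d^2 + 45*d + 81)/(512*d^12 + 384*d^11 + 288*d^10 + 680*d^9 + 900*d^8 + 474*d^7 + 433*d^6 + 531*d^5 + 360*d^4 + 135*d^3 + 108*d^2 + 81*d + 27)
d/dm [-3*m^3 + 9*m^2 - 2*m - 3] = -9*m^2 + 18*m - 2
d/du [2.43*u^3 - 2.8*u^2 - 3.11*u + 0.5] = 7.29*u^2 - 5.6*u - 3.11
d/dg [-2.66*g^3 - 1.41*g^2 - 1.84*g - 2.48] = -7.98*g^2 - 2.82*g - 1.84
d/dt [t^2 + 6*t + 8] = 2*t + 6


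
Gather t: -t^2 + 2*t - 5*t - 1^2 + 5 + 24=-t^2 - 3*t + 28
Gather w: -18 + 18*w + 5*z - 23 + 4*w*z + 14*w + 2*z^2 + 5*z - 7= w*(4*z + 32) + 2*z^2 + 10*z - 48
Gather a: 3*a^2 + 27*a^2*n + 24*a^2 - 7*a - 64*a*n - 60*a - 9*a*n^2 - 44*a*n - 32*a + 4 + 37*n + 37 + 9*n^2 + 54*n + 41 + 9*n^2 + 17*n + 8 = a^2*(27*n + 27) + a*(-9*n^2 - 108*n - 99) + 18*n^2 + 108*n + 90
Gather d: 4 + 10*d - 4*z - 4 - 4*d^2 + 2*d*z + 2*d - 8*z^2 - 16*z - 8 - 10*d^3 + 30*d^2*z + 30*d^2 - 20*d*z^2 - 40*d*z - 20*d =-10*d^3 + d^2*(30*z + 26) + d*(-20*z^2 - 38*z - 8) - 8*z^2 - 20*z - 8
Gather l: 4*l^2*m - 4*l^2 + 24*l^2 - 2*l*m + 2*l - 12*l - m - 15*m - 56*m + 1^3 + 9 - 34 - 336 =l^2*(4*m + 20) + l*(-2*m - 10) - 72*m - 360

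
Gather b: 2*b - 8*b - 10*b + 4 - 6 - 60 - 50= -16*b - 112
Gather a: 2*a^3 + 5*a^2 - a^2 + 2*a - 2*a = 2*a^3 + 4*a^2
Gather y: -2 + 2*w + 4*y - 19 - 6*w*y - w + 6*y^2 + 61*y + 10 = w + 6*y^2 + y*(65 - 6*w) - 11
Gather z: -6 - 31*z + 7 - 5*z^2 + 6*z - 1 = -5*z^2 - 25*z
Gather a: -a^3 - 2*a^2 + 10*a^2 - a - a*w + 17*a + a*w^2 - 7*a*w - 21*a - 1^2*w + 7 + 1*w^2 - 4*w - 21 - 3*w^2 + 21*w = -a^3 + 8*a^2 + a*(w^2 - 8*w - 5) - 2*w^2 + 16*w - 14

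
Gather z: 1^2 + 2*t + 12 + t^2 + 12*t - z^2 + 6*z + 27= t^2 + 14*t - z^2 + 6*z + 40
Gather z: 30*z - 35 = 30*z - 35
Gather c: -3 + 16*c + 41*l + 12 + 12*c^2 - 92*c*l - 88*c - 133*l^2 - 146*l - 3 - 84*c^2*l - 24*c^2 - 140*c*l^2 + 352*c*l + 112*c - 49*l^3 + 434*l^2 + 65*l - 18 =c^2*(-84*l - 12) + c*(-140*l^2 + 260*l + 40) - 49*l^3 + 301*l^2 - 40*l - 12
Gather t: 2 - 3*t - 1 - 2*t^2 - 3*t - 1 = -2*t^2 - 6*t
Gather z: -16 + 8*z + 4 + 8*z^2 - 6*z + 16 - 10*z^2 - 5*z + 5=-2*z^2 - 3*z + 9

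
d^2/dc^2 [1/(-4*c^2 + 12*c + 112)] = (-c^2 + 3*c + (2*c - 3)^2 + 28)/(2*(-c^2 + 3*c + 28)^3)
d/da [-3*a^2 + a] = 1 - 6*a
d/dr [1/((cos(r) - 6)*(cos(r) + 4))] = 2*(cos(r) - 1)*sin(r)/((cos(r) - 6)^2*(cos(r) + 4)^2)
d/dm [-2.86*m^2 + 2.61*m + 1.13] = 2.61 - 5.72*m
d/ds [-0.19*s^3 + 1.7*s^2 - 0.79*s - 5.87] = -0.57*s^2 + 3.4*s - 0.79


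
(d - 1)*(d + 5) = d^2 + 4*d - 5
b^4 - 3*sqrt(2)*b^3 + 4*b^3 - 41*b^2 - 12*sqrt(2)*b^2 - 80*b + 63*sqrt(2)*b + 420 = (b - 3)*(b + 7)*(b - 5*sqrt(2))*(b + 2*sqrt(2))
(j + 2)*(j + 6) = j^2 + 8*j + 12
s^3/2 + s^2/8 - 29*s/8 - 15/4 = (s/2 + 1)*(s - 3)*(s + 5/4)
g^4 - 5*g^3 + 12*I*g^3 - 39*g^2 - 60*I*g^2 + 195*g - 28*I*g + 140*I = (g - 5)*(g + I)*(g + 4*I)*(g + 7*I)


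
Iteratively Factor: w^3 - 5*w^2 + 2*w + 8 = (w + 1)*(w^2 - 6*w + 8) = (w - 2)*(w + 1)*(w - 4)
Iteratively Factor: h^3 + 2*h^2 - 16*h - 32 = (h + 2)*(h^2 - 16) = (h - 4)*(h + 2)*(h + 4)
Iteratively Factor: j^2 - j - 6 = (j - 3)*(j + 2)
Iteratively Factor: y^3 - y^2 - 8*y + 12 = (y - 2)*(y^2 + y - 6) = (y - 2)^2*(y + 3)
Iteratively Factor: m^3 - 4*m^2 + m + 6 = (m - 2)*(m^2 - 2*m - 3) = (m - 3)*(m - 2)*(m + 1)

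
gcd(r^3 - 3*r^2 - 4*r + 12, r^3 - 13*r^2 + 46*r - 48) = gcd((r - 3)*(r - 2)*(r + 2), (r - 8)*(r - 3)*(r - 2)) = r^2 - 5*r + 6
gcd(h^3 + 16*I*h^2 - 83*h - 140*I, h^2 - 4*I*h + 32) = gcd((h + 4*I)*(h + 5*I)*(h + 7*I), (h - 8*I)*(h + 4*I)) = h + 4*I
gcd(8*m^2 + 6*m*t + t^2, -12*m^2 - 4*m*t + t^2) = 2*m + t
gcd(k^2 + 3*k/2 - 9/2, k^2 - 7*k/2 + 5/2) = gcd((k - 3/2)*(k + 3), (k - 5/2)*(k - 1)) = 1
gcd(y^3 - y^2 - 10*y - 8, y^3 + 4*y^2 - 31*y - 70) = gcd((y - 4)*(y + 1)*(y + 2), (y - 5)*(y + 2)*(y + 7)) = y + 2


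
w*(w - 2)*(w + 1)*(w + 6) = w^4 + 5*w^3 - 8*w^2 - 12*w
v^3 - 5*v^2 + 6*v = v*(v - 3)*(v - 2)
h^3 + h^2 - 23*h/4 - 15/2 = (h - 5/2)*(h + 3/2)*(h + 2)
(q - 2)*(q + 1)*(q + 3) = q^3 + 2*q^2 - 5*q - 6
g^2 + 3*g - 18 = (g - 3)*(g + 6)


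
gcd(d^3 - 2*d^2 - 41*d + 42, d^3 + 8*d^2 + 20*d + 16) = 1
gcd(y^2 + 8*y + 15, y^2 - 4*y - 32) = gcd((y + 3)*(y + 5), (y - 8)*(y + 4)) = 1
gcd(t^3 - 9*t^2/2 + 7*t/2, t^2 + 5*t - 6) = t - 1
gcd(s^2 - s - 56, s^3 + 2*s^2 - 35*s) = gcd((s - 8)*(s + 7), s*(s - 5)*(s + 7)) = s + 7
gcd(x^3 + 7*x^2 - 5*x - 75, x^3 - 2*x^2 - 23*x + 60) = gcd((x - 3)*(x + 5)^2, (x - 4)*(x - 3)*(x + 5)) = x^2 + 2*x - 15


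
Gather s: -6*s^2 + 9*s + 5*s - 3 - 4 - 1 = -6*s^2 + 14*s - 8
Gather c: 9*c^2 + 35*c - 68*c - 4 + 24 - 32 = 9*c^2 - 33*c - 12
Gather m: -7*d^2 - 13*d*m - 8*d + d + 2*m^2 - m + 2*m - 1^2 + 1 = -7*d^2 - 7*d + 2*m^2 + m*(1 - 13*d)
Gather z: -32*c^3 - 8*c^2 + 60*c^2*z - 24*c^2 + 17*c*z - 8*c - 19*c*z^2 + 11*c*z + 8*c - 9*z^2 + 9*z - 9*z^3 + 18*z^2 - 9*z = -32*c^3 - 32*c^2 - 9*z^3 + z^2*(9 - 19*c) + z*(60*c^2 + 28*c)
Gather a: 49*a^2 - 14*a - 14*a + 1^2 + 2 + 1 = 49*a^2 - 28*a + 4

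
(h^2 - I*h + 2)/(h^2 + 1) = (h - 2*I)/(h - I)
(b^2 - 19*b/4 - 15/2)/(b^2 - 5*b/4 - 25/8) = 2*(b - 6)/(2*b - 5)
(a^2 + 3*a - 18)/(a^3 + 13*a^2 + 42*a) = (a - 3)/(a*(a + 7))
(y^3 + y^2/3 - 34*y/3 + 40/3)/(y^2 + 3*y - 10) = (3*y^2 + 7*y - 20)/(3*(y + 5))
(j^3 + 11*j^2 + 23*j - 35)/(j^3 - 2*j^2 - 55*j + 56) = (j + 5)/(j - 8)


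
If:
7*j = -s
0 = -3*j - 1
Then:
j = -1/3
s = 7/3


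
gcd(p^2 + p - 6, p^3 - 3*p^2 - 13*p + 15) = p + 3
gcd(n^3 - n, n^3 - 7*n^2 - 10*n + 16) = n - 1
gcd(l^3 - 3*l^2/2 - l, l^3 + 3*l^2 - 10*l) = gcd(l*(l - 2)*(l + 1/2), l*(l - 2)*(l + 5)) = l^2 - 2*l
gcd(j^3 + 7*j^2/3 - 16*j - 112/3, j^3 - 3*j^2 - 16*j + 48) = j^2 - 16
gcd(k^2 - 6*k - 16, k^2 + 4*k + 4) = k + 2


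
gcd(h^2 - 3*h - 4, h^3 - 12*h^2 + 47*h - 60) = h - 4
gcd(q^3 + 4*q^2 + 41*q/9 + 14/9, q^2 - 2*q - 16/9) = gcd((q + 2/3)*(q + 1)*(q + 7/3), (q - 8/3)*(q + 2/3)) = q + 2/3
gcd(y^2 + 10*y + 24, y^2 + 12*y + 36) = y + 6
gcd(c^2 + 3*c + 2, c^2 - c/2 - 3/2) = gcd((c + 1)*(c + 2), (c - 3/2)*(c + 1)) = c + 1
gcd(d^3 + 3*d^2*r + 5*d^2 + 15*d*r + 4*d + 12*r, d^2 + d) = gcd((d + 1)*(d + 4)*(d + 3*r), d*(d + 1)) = d + 1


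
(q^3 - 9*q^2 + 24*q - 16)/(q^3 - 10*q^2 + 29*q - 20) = (q - 4)/(q - 5)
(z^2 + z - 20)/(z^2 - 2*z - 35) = (z - 4)/(z - 7)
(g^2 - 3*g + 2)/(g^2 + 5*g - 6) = (g - 2)/(g + 6)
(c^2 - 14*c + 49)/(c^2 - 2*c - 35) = (c - 7)/(c + 5)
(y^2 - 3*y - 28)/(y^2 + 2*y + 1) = (y^2 - 3*y - 28)/(y^2 + 2*y + 1)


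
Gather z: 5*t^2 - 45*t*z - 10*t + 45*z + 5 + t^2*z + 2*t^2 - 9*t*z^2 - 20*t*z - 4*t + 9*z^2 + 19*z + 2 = 7*t^2 - 14*t + z^2*(9 - 9*t) + z*(t^2 - 65*t + 64) + 7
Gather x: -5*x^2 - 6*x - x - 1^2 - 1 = -5*x^2 - 7*x - 2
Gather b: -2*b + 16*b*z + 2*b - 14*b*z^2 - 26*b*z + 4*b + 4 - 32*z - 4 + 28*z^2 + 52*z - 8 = b*(-14*z^2 - 10*z + 4) + 28*z^2 + 20*z - 8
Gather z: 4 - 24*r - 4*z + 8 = -24*r - 4*z + 12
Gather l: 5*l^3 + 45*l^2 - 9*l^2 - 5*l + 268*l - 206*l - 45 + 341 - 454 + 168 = 5*l^3 + 36*l^2 + 57*l + 10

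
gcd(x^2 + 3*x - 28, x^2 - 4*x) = x - 4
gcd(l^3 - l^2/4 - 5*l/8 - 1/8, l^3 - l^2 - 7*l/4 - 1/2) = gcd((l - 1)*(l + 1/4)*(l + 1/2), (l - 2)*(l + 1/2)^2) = l + 1/2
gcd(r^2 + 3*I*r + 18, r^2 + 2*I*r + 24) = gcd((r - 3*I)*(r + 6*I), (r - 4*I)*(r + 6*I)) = r + 6*I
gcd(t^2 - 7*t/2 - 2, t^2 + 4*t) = 1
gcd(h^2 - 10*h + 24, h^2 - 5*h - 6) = h - 6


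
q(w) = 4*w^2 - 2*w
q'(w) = 8*w - 2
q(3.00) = 30.00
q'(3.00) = 22.00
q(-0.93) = 5.32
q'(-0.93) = -9.44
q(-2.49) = 29.78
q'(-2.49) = -21.92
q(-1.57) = 13.00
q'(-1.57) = -14.56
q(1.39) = 4.95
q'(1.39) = 9.12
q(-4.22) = 79.67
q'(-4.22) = -35.76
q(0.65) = 0.39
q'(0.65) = 3.20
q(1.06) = 2.37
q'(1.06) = 6.48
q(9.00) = 306.00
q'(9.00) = 70.00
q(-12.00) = 600.00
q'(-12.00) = -98.00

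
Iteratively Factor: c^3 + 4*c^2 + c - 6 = (c + 2)*(c^2 + 2*c - 3) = (c - 1)*(c + 2)*(c + 3)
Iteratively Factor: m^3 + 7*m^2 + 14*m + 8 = (m + 1)*(m^2 + 6*m + 8) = (m + 1)*(m + 4)*(m + 2)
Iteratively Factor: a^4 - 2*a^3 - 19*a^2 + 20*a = (a - 5)*(a^3 + 3*a^2 - 4*a) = a*(a - 5)*(a^2 + 3*a - 4) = a*(a - 5)*(a - 1)*(a + 4)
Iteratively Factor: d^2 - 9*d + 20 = (d - 4)*(d - 5)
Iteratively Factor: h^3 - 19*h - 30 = (h - 5)*(h^2 + 5*h + 6) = (h - 5)*(h + 3)*(h + 2)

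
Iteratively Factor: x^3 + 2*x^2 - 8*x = (x - 2)*(x^2 + 4*x) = x*(x - 2)*(x + 4)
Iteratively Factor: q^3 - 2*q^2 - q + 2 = (q + 1)*(q^2 - 3*q + 2) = (q - 2)*(q + 1)*(q - 1)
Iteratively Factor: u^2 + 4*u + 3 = (u + 3)*(u + 1)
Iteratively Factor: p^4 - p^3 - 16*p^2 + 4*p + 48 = (p - 2)*(p^3 + p^2 - 14*p - 24) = (p - 4)*(p - 2)*(p^2 + 5*p + 6) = (p - 4)*(p - 2)*(p + 2)*(p + 3)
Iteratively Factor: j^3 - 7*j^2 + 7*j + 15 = (j - 3)*(j^2 - 4*j - 5) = (j - 3)*(j + 1)*(j - 5)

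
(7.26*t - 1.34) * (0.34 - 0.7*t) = -5.082*t^2 + 3.4064*t - 0.4556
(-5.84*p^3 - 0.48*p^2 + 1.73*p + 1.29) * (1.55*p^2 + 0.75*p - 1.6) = -9.052*p^5 - 5.124*p^4 + 11.6655*p^3 + 4.065*p^2 - 1.8005*p - 2.064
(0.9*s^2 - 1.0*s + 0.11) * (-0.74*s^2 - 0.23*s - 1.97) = -0.666*s^4 + 0.533*s^3 - 1.6244*s^2 + 1.9447*s - 0.2167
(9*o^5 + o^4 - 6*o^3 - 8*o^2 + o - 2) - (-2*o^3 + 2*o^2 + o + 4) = 9*o^5 + o^4 - 4*o^3 - 10*o^2 - 6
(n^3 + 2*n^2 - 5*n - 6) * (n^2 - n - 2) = n^5 + n^4 - 9*n^3 - 5*n^2 + 16*n + 12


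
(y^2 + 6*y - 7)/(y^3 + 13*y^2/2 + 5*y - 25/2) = 2*(y + 7)/(2*y^2 + 15*y + 25)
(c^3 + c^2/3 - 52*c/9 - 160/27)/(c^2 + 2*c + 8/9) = (9*c^2 - 9*c - 40)/(3*(3*c + 2))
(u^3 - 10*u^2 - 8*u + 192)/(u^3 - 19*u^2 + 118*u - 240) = (u + 4)/(u - 5)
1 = 1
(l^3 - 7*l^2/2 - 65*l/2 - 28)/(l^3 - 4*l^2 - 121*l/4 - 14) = 2*(l + 1)/(2*l + 1)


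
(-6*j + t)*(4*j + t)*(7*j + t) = -168*j^3 - 38*j^2*t + 5*j*t^2 + t^3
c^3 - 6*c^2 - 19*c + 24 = (c - 8)*(c - 1)*(c + 3)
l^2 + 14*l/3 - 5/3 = (l - 1/3)*(l + 5)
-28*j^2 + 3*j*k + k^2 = (-4*j + k)*(7*j + k)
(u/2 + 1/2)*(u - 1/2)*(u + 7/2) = u^3/2 + 2*u^2 + 5*u/8 - 7/8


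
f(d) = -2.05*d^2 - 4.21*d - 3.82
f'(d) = -4.1*d - 4.21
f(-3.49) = -14.10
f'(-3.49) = 10.10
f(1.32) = -12.95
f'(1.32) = -9.62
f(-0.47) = -2.29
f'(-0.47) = -2.28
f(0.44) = -6.07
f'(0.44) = -6.01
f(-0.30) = -2.74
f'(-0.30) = -2.98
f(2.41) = -25.87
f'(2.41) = -14.09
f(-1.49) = -2.10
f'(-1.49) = 1.90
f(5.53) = -89.79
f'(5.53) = -26.88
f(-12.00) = -248.50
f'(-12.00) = 44.99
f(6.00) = -102.88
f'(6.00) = -28.81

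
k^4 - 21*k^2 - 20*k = k*(k - 5)*(k + 1)*(k + 4)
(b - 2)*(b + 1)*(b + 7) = b^3 + 6*b^2 - 9*b - 14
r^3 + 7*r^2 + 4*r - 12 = (r - 1)*(r + 2)*(r + 6)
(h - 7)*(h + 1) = h^2 - 6*h - 7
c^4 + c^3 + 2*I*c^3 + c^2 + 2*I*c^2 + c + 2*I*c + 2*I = (c + 1)*(c - I)*(c + I)*(c + 2*I)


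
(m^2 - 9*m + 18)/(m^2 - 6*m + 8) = (m^2 - 9*m + 18)/(m^2 - 6*m + 8)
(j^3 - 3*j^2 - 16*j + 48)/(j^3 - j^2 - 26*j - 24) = (j^2 - 7*j + 12)/(j^2 - 5*j - 6)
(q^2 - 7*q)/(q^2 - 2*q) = (q - 7)/(q - 2)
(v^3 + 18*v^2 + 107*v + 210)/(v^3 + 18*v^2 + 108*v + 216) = (v^2 + 12*v + 35)/(v^2 + 12*v + 36)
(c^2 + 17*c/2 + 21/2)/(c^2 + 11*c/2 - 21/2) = (2*c + 3)/(2*c - 3)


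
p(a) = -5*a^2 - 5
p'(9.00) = -90.00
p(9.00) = -410.00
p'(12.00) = -120.00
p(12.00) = -725.00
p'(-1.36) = 13.60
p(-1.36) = -14.25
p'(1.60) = -16.00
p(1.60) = -17.80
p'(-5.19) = 51.90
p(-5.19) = -139.68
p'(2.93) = -29.30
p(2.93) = -47.92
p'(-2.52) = 25.20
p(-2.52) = -36.75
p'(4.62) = -46.20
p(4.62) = -111.72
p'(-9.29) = 92.90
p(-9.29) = -436.52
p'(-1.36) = 13.60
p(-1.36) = -14.25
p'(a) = -10*a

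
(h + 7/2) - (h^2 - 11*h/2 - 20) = -h^2 + 13*h/2 + 47/2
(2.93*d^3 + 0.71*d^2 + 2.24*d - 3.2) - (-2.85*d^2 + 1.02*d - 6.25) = 2.93*d^3 + 3.56*d^2 + 1.22*d + 3.05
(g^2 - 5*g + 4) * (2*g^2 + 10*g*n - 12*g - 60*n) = 2*g^4 + 10*g^3*n - 22*g^3 - 110*g^2*n + 68*g^2 + 340*g*n - 48*g - 240*n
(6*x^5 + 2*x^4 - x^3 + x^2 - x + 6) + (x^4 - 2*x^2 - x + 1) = 6*x^5 + 3*x^4 - x^3 - x^2 - 2*x + 7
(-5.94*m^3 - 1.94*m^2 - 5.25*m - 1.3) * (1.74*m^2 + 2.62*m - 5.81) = -10.3356*m^5 - 18.9384*m^4 + 20.2936*m^3 - 4.7456*m^2 + 27.0965*m + 7.553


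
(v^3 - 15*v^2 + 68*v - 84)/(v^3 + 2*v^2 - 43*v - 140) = (v^2 - 8*v + 12)/(v^2 + 9*v + 20)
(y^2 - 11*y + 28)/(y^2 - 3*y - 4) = (y - 7)/(y + 1)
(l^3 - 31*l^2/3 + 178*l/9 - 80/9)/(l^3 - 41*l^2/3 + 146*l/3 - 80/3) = (l - 5/3)/(l - 5)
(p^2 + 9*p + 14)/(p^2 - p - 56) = (p + 2)/(p - 8)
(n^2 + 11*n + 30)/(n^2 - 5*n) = (n^2 + 11*n + 30)/(n*(n - 5))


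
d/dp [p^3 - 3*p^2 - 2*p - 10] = 3*p^2 - 6*p - 2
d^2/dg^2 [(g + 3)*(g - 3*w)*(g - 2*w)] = 6*g - 10*w + 6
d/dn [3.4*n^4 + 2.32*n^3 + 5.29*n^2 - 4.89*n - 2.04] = 13.6*n^3 + 6.96*n^2 + 10.58*n - 4.89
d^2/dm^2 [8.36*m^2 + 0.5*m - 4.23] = 16.7200000000000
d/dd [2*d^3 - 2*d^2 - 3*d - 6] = 6*d^2 - 4*d - 3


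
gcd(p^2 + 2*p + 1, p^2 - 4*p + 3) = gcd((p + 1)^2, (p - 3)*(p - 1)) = 1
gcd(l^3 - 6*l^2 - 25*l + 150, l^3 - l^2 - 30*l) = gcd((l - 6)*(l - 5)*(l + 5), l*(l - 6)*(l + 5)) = l^2 - l - 30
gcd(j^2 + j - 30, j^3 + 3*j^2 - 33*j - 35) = j - 5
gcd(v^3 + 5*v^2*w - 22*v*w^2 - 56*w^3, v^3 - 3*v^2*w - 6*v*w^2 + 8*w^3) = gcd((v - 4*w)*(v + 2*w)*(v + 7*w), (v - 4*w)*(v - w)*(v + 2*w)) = v^2 - 2*v*w - 8*w^2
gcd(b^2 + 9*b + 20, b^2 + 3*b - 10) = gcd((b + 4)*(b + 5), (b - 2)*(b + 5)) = b + 5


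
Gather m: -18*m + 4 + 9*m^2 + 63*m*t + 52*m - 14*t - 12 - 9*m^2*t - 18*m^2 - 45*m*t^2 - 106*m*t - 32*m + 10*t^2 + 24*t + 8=m^2*(-9*t - 9) + m*(-45*t^2 - 43*t + 2) + 10*t^2 + 10*t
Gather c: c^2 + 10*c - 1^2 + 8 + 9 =c^2 + 10*c + 16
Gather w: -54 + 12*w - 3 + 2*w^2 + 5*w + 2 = 2*w^2 + 17*w - 55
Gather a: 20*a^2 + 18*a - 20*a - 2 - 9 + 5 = 20*a^2 - 2*a - 6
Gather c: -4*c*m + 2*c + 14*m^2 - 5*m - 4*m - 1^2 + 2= c*(2 - 4*m) + 14*m^2 - 9*m + 1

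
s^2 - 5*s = s*(s - 5)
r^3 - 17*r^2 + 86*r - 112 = (r - 8)*(r - 7)*(r - 2)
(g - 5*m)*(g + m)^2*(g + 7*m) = g^4 + 4*g^3*m - 30*g^2*m^2 - 68*g*m^3 - 35*m^4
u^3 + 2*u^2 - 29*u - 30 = (u - 5)*(u + 1)*(u + 6)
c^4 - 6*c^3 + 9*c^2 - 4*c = c*(c - 4)*(c - 1)^2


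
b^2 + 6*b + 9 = (b + 3)^2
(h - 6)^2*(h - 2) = h^3 - 14*h^2 + 60*h - 72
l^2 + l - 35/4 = (l - 5/2)*(l + 7/2)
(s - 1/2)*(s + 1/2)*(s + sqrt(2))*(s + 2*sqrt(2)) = s^4 + 3*sqrt(2)*s^3 + 15*s^2/4 - 3*sqrt(2)*s/4 - 1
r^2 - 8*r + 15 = (r - 5)*(r - 3)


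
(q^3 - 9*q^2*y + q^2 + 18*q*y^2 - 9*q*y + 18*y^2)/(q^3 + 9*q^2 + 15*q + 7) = (q^2 - 9*q*y + 18*y^2)/(q^2 + 8*q + 7)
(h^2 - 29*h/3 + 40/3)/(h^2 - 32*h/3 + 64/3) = (3*h - 5)/(3*h - 8)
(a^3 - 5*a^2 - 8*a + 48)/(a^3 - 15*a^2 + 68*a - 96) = (a^2 - a - 12)/(a^2 - 11*a + 24)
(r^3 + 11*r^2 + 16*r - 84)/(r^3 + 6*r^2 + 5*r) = (r^3 + 11*r^2 + 16*r - 84)/(r*(r^2 + 6*r + 5))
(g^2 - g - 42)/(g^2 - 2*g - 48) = (g - 7)/(g - 8)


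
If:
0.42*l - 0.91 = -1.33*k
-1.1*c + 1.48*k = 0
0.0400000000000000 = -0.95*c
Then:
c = -0.04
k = -0.03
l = 2.27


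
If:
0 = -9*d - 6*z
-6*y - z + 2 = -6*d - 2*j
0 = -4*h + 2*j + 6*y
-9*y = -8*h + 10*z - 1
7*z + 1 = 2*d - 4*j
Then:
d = -6/275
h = 31/220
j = -7/22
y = 1/5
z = 9/275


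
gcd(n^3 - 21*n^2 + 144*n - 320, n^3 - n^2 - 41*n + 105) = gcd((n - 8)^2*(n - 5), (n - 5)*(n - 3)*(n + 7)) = n - 5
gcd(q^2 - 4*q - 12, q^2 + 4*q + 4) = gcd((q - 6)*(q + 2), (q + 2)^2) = q + 2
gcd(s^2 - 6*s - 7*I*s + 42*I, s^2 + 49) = s - 7*I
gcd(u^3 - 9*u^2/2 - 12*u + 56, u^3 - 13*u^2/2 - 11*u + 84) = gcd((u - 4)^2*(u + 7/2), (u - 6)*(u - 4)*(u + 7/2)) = u^2 - u/2 - 14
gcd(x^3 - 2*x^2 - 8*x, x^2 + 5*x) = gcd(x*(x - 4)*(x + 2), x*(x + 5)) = x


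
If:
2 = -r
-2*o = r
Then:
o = 1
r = -2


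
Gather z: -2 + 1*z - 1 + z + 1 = 2*z - 2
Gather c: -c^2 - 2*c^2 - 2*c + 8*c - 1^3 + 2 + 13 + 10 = -3*c^2 + 6*c + 24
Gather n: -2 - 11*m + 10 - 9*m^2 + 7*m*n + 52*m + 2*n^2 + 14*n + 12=-9*m^2 + 41*m + 2*n^2 + n*(7*m + 14) + 20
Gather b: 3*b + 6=3*b + 6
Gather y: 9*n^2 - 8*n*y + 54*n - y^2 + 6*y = 9*n^2 + 54*n - y^2 + y*(6 - 8*n)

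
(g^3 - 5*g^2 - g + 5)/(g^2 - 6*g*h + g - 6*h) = (g^2 - 6*g + 5)/(g - 6*h)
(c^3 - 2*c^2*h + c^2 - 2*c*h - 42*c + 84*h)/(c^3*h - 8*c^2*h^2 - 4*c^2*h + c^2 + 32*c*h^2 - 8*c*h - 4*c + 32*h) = (c^3 - 2*c^2*h + c^2 - 2*c*h - 42*c + 84*h)/(c^3*h - 8*c^2*h^2 - 4*c^2*h + c^2 + 32*c*h^2 - 8*c*h - 4*c + 32*h)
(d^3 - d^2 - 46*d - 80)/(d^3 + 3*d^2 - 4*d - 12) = (d^2 - 3*d - 40)/(d^2 + d - 6)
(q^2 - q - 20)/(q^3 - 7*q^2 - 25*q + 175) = (q + 4)/(q^2 - 2*q - 35)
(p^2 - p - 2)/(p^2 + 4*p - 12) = (p + 1)/(p + 6)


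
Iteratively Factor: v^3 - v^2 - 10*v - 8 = (v - 4)*(v^2 + 3*v + 2) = (v - 4)*(v + 1)*(v + 2)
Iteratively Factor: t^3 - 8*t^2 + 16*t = (t - 4)*(t^2 - 4*t) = t*(t - 4)*(t - 4)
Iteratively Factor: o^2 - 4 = (o - 2)*(o + 2)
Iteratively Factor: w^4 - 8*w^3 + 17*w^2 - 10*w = (w - 1)*(w^3 - 7*w^2 + 10*w) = (w - 2)*(w - 1)*(w^2 - 5*w) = (w - 5)*(w - 2)*(w - 1)*(w)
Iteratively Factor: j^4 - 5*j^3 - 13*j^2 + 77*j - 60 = (j - 5)*(j^3 - 13*j + 12) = (j - 5)*(j + 4)*(j^2 - 4*j + 3) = (j - 5)*(j - 1)*(j + 4)*(j - 3)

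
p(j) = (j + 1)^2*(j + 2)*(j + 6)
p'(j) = (j + 1)^2*(j + 2) + (j + 1)^2*(j + 6) + (j + 2)*(j + 6)*(2*j + 2)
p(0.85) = 66.82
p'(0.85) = 105.43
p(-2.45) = -3.36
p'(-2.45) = 11.15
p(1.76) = 222.26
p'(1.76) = 248.82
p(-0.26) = 5.47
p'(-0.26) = 18.88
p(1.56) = 176.38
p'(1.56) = 210.67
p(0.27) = 22.96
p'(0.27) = 49.93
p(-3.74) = -29.52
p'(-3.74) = 25.45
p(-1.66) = 0.64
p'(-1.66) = 0.09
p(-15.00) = 22932.00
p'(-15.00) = -7588.00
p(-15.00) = 22932.00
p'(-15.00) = -7588.00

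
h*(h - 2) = h^2 - 2*h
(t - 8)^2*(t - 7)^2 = t^4 - 30*t^3 + 337*t^2 - 1680*t + 3136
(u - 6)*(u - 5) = u^2 - 11*u + 30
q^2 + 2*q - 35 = (q - 5)*(q + 7)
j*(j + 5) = j^2 + 5*j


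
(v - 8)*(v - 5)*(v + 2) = v^3 - 11*v^2 + 14*v + 80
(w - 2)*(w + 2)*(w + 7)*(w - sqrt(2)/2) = w^4 - sqrt(2)*w^3/2 + 7*w^3 - 7*sqrt(2)*w^2/2 - 4*w^2 - 28*w + 2*sqrt(2)*w + 14*sqrt(2)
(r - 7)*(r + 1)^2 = r^3 - 5*r^2 - 13*r - 7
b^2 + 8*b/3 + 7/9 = (b + 1/3)*(b + 7/3)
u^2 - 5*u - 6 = (u - 6)*(u + 1)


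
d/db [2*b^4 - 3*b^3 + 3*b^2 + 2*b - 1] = 8*b^3 - 9*b^2 + 6*b + 2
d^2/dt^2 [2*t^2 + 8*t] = 4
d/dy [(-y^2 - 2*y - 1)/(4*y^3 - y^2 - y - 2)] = (2*(y + 1)*(-4*y^3 + y^2 + y + 2) - (-12*y^2 + 2*y + 1)*(y^2 + 2*y + 1))/(-4*y^3 + y^2 + y + 2)^2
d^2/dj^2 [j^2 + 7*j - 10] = 2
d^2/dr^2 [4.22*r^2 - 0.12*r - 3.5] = 8.44000000000000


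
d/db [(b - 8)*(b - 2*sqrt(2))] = 2*b - 8 - 2*sqrt(2)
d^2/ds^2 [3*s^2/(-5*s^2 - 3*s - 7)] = 6*(15*s^3 + 105*s^2 - 49)/(125*s^6 + 225*s^5 + 660*s^4 + 657*s^3 + 924*s^2 + 441*s + 343)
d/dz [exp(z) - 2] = exp(z)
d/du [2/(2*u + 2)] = -1/(u + 1)^2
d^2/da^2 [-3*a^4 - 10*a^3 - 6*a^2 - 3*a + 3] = -36*a^2 - 60*a - 12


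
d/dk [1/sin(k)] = -cos(k)/sin(k)^2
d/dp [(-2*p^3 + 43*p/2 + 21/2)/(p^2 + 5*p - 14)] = (-4*p^4 - 40*p^3 + 125*p^2 - 42*p - 707)/(2*(p^4 + 10*p^3 - 3*p^2 - 140*p + 196))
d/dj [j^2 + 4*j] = 2*j + 4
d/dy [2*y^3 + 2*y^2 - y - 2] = 6*y^2 + 4*y - 1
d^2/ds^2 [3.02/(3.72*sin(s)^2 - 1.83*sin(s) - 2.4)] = (167.167872*sin(s)^4 - 61.676856*sin(s)^3 - 132.78789*sin(s)^2 + 110.089872*sin(s) - 74.152476)/(-3.72*sin(s)^2 + 1.83*sin(s) + 2.4)^3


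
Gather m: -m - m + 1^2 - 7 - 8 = -2*m - 14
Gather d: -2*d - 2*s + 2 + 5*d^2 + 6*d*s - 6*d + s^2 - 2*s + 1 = 5*d^2 + d*(6*s - 8) + s^2 - 4*s + 3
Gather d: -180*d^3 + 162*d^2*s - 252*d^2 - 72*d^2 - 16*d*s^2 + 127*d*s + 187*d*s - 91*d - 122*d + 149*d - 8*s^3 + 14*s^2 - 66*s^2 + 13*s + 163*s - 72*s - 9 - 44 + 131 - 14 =-180*d^3 + d^2*(162*s - 324) + d*(-16*s^2 + 314*s - 64) - 8*s^3 - 52*s^2 + 104*s + 64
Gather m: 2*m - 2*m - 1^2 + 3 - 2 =0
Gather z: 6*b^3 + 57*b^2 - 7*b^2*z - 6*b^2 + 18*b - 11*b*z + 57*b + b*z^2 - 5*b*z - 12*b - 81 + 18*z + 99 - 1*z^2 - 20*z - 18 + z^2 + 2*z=6*b^3 + 51*b^2 + b*z^2 + 63*b + z*(-7*b^2 - 16*b)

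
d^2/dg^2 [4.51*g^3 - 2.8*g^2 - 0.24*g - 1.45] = 27.06*g - 5.6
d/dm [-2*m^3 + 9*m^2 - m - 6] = -6*m^2 + 18*m - 1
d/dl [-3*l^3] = -9*l^2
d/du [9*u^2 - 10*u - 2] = 18*u - 10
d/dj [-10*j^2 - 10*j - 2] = -20*j - 10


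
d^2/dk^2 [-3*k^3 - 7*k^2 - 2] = -18*k - 14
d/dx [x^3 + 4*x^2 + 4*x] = 3*x^2 + 8*x + 4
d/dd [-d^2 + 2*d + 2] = 2 - 2*d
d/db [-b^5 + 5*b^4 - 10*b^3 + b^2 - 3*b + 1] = -5*b^4 + 20*b^3 - 30*b^2 + 2*b - 3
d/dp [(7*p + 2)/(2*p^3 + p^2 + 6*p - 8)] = (14*p^3 + 7*p^2 + 42*p - 2*(7*p + 2)*(3*p^2 + p + 3) - 56)/(2*p^3 + p^2 + 6*p - 8)^2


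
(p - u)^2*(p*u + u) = p^3*u - 2*p^2*u^2 + p^2*u + p*u^3 - 2*p*u^2 + u^3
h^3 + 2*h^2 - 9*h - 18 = (h - 3)*(h + 2)*(h + 3)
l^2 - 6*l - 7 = (l - 7)*(l + 1)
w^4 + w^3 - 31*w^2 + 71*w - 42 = (w - 3)*(w - 2)*(w - 1)*(w + 7)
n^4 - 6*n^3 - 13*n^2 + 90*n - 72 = (n - 6)*(n - 3)*(n - 1)*(n + 4)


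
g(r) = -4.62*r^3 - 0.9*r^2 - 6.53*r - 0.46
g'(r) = -13.86*r^2 - 1.8*r - 6.53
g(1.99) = -53.43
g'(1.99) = -65.00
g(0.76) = -7.97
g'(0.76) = -15.90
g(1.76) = -39.93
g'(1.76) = -52.63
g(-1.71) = 31.18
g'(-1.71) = -43.98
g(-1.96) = 43.67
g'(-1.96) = -56.25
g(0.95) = -11.44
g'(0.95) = -20.75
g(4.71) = -533.91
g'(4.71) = -322.48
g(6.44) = -1313.80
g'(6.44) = -592.95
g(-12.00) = 7931.66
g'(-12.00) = -1980.77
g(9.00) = -3500.11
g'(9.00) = -1145.39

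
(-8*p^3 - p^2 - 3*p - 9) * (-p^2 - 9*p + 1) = 8*p^5 + 73*p^4 + 4*p^3 + 35*p^2 + 78*p - 9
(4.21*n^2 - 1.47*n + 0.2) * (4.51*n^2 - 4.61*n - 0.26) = 18.9871*n^4 - 26.0378*n^3 + 6.5841*n^2 - 0.5398*n - 0.052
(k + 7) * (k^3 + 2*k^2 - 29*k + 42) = k^4 + 9*k^3 - 15*k^2 - 161*k + 294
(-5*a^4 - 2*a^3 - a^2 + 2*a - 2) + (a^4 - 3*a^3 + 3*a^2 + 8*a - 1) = -4*a^4 - 5*a^3 + 2*a^2 + 10*a - 3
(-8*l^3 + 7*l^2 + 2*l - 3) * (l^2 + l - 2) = -8*l^5 - l^4 + 25*l^3 - 15*l^2 - 7*l + 6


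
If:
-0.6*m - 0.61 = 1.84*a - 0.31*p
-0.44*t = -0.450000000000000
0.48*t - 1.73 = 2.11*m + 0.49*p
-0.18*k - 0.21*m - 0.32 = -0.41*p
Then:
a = 0.244204615701628*p - 0.140028192495738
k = 2.54870984728805*p - 1.09265642204031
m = -0.232227488151659*p - 0.587246876346402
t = 1.02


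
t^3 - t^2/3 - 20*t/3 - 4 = (t - 3)*(t + 2/3)*(t + 2)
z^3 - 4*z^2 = z^2*(z - 4)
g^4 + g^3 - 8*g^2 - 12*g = g*(g - 3)*(g + 2)^2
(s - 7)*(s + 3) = s^2 - 4*s - 21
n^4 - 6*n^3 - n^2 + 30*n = n*(n - 5)*(n - 3)*(n + 2)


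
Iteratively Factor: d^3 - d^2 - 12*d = (d + 3)*(d^2 - 4*d) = d*(d + 3)*(d - 4)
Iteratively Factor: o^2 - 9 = (o + 3)*(o - 3)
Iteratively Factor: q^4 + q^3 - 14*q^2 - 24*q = (q - 4)*(q^3 + 5*q^2 + 6*q) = (q - 4)*(q + 2)*(q^2 + 3*q) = q*(q - 4)*(q + 2)*(q + 3)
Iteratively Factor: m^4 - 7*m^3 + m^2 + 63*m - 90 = (m - 3)*(m^3 - 4*m^2 - 11*m + 30) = (m - 3)*(m + 3)*(m^2 - 7*m + 10) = (m - 3)*(m - 2)*(m + 3)*(m - 5)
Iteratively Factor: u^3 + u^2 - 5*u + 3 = (u - 1)*(u^2 + 2*u - 3) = (u - 1)*(u + 3)*(u - 1)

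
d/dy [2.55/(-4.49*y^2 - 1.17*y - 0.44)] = (22.899*y + 2.9835)/(4.49*y^2 + 1.17*y + 0.44)^2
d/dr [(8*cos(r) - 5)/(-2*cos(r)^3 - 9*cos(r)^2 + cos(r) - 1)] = 4*(66*cos(r) - 21*cos(2*r) - 8*cos(3*r) - 18)*sin(r)/(cos(r) + 9*cos(2*r) + cos(3*r) + 11)^2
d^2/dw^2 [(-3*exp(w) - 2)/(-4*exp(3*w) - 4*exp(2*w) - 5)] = (192*exp(6*w) + 432*exp(5*w) + 400*exp(4*w) - 652*exp(3*w) - 720*exp(2*w) - 160*exp(w) + 75)*exp(w)/(64*exp(9*w) + 192*exp(8*w) + 192*exp(7*w) + 304*exp(6*w) + 480*exp(5*w) + 240*exp(4*w) + 300*exp(3*w) + 300*exp(2*w) + 125)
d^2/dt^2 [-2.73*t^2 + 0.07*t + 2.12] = -5.46000000000000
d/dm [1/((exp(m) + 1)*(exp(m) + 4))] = (-2*exp(m) - 5)*exp(m)/(exp(4*m) + 10*exp(3*m) + 33*exp(2*m) + 40*exp(m) + 16)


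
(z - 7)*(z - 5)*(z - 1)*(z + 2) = z^4 - 11*z^3 + 21*z^2 + 59*z - 70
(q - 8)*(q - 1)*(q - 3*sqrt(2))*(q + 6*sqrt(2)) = q^4 - 9*q^3 + 3*sqrt(2)*q^3 - 27*sqrt(2)*q^2 - 28*q^2 + 24*sqrt(2)*q + 324*q - 288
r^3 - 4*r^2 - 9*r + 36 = (r - 4)*(r - 3)*(r + 3)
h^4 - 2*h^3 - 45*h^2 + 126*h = h*(h - 6)*(h - 3)*(h + 7)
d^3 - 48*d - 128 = (d - 8)*(d + 4)^2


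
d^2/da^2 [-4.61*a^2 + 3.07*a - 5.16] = -9.22000000000000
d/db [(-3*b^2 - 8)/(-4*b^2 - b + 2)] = (3*b^2 - 76*b - 8)/(16*b^4 + 8*b^3 - 15*b^2 - 4*b + 4)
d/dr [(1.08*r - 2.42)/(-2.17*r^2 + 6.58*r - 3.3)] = (2.3436*r^2 - 10.5028*r + 12.3596)/(4.7089*r^4 - 28.5572*r^3 + 57.6184*r^2 - 43.428*r + 10.89)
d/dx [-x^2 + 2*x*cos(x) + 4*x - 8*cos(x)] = -2*x*sin(x) - 2*x + 8*sin(x) + 2*cos(x) + 4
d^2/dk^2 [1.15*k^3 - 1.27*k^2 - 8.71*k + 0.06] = 6.9*k - 2.54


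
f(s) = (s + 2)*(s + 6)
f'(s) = 2*s + 8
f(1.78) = 29.41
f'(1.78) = 11.56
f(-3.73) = -3.93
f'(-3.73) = 0.54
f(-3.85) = -3.98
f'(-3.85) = 0.30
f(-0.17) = 10.67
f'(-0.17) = 7.66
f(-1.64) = 1.57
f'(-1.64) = 4.72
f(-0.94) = 5.36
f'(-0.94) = 6.12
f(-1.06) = 4.64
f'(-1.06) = 5.88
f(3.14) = 46.98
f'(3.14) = 14.28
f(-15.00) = 117.00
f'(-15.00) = -22.00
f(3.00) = 45.00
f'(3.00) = 14.00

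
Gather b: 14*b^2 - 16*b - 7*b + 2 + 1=14*b^2 - 23*b + 3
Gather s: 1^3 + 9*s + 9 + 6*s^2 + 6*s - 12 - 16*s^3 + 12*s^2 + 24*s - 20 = -16*s^3 + 18*s^2 + 39*s - 22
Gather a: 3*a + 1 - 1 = 3*a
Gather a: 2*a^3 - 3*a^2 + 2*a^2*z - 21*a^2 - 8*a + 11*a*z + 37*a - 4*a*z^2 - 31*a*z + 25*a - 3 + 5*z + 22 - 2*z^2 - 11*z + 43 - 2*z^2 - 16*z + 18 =2*a^3 + a^2*(2*z - 24) + a*(-4*z^2 - 20*z + 54) - 4*z^2 - 22*z + 80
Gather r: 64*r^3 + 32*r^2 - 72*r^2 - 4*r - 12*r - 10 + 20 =64*r^3 - 40*r^2 - 16*r + 10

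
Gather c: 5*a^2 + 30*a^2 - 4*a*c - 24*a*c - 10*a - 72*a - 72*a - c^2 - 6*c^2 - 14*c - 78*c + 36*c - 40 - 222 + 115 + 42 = 35*a^2 - 154*a - 7*c^2 + c*(-28*a - 56) - 105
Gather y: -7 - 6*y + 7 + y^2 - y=y^2 - 7*y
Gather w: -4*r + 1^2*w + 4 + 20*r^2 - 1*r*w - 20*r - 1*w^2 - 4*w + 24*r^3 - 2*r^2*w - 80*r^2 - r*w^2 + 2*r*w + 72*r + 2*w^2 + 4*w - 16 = 24*r^3 - 60*r^2 + 48*r + w^2*(1 - r) + w*(-2*r^2 + r + 1) - 12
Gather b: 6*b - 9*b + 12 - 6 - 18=-3*b - 12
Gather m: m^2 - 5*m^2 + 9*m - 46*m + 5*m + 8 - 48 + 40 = -4*m^2 - 32*m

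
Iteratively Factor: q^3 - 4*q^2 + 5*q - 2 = (q - 2)*(q^2 - 2*q + 1) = (q - 2)*(q - 1)*(q - 1)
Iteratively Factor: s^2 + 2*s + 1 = (s + 1)*(s + 1)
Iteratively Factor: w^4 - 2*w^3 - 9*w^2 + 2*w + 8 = (w - 4)*(w^3 + 2*w^2 - w - 2) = (w - 4)*(w - 1)*(w^2 + 3*w + 2) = (w - 4)*(w - 1)*(w + 1)*(w + 2)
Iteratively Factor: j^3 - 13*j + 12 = (j - 1)*(j^2 + j - 12) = (j - 3)*(j - 1)*(j + 4)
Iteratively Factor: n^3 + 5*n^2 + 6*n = (n)*(n^2 + 5*n + 6) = n*(n + 3)*(n + 2)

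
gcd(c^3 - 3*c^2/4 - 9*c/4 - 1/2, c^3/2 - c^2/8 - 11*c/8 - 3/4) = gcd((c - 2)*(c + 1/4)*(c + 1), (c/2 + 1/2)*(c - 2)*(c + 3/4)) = c^2 - c - 2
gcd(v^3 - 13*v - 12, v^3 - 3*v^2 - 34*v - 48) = v + 3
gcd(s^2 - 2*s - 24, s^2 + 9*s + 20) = s + 4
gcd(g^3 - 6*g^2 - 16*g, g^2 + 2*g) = g^2 + 2*g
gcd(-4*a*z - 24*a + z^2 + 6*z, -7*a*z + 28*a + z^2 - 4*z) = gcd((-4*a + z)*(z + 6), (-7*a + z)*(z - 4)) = 1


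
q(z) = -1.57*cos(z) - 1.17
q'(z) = 1.57*sin(z)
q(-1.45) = -1.36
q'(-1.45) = -1.56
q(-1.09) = -1.90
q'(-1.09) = -1.39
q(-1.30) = -1.59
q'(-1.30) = -1.51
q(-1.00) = -2.02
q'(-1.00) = -1.32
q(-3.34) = 0.37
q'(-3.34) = 0.31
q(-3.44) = 0.33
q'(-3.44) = 0.46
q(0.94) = -2.10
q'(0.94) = 1.27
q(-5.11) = -1.78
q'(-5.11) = 1.45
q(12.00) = -2.49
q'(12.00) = -0.84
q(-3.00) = 0.38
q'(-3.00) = -0.22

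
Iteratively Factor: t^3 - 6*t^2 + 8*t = (t - 4)*(t^2 - 2*t) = (t - 4)*(t - 2)*(t)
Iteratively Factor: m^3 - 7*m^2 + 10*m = (m)*(m^2 - 7*m + 10) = m*(m - 2)*(m - 5)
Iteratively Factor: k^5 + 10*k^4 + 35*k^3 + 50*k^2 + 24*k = (k)*(k^4 + 10*k^3 + 35*k^2 + 50*k + 24) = k*(k + 1)*(k^3 + 9*k^2 + 26*k + 24) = k*(k + 1)*(k + 2)*(k^2 + 7*k + 12) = k*(k + 1)*(k + 2)*(k + 4)*(k + 3)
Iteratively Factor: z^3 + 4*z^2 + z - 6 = (z + 3)*(z^2 + z - 2) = (z + 2)*(z + 3)*(z - 1)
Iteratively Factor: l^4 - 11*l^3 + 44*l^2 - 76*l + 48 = (l - 2)*(l^3 - 9*l^2 + 26*l - 24) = (l - 2)^2*(l^2 - 7*l + 12) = (l - 4)*(l - 2)^2*(l - 3)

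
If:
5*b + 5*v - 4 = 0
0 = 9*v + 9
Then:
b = 9/5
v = -1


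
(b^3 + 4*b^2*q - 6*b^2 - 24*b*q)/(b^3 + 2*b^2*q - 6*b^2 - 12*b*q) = (b + 4*q)/(b + 2*q)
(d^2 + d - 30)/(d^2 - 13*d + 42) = (d^2 + d - 30)/(d^2 - 13*d + 42)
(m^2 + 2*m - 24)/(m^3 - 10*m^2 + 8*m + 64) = (m + 6)/(m^2 - 6*m - 16)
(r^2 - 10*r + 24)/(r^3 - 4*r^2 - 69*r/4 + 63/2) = 4*(r - 4)/(4*r^2 + 8*r - 21)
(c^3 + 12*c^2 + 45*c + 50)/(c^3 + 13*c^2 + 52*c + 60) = (c + 5)/(c + 6)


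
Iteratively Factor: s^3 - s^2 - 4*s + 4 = (s + 2)*(s^2 - 3*s + 2) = (s - 1)*(s + 2)*(s - 2)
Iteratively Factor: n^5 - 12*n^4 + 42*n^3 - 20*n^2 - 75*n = (n + 1)*(n^4 - 13*n^3 + 55*n^2 - 75*n) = n*(n + 1)*(n^3 - 13*n^2 + 55*n - 75) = n*(n - 5)*(n + 1)*(n^2 - 8*n + 15) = n*(n - 5)*(n - 3)*(n + 1)*(n - 5)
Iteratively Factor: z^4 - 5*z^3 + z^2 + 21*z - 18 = (z - 3)*(z^3 - 2*z^2 - 5*z + 6) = (z - 3)*(z - 1)*(z^2 - z - 6) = (z - 3)*(z - 1)*(z + 2)*(z - 3)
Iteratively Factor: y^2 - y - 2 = (y + 1)*(y - 2)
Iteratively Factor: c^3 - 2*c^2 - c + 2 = (c - 2)*(c^2 - 1) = (c - 2)*(c - 1)*(c + 1)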